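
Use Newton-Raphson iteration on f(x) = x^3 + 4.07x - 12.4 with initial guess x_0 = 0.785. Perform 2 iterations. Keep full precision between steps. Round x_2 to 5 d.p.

f'(x) = 3x^2 + 4.07
x_0 = 0.785000: f = -8.721313, f' = 5.918675 → x_1 = 0.785000 - (-8.721313)/(5.918675) = 2.258525
x_1 = 2.258525: f = 8.312779, f' = 19.372800 → x_2 = 2.258525 - (8.312779)/(19.372800) = 1.829429

1.82943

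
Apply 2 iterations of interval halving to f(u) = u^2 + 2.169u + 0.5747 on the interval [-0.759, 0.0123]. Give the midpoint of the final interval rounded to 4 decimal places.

-0.2769

f(-0.759000) = -0.495490, f(0.012300) = 0.601530 (opposite signs)
step 1: m = -0.373350, f(m) = -0.095706 < 0 → root in [-0.373350, 0.012300]
step 2: m = -0.180525, f(m) = 0.215731 > 0 → root in [-0.373350, -0.180525]
Midpoint of [-0.373350, -0.180525] = -0.276938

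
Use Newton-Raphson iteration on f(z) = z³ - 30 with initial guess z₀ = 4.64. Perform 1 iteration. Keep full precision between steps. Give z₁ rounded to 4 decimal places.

3.5578

f'(z) = 3z²
z_0 = 4.640000: f = 69.897344, f' = 64.588800 → z_1 = 4.640000 - (69.897344)/(64.588800) = 3.557810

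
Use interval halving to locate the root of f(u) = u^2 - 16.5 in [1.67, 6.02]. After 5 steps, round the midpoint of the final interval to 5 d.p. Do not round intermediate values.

4.04891

f(1.670000) = -13.711100, f(6.020000) = 19.740400 (opposite signs)
step 1: m = 3.845000, f(m) = -1.715975 < 0 → root in [3.845000, 6.020000]
step 2: m = 4.932500, f(m) = 7.829556 > 0 → root in [3.845000, 4.932500]
step 3: m = 4.388750, f(m) = 2.761127 > 0 → root in [3.845000, 4.388750]
step 4: m = 4.116875, f(m) = 0.448660 > 0 → root in [3.845000, 4.116875]
step 5: m = 3.980938, f(m) = -0.652137 < 0 → root in [3.980938, 4.116875]
Midpoint of [3.980938, 4.116875] = 4.048906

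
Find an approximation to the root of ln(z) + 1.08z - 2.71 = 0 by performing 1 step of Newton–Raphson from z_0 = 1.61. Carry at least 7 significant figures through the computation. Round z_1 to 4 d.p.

1.9010

f'(z) = 1/z + 1.08
z_0 = 1.610000: f = -0.494966, f' = 1.701118 → z_1 = 1.610000 - (-0.494966)/(1.701118) = 1.900965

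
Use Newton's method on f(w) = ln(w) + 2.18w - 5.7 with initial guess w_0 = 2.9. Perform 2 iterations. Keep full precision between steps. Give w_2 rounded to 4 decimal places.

2.2439

f'(w) = 1/w + 2.18
w_0 = 2.900000: f = 1.686711, f' = 2.524828 → w_1 = 2.900000 - (1.686711)/(2.524828) = 2.231950
w_1 = 2.231950: f = -0.031473, f' = 2.628039 → w_2 = 2.231950 - (-0.031473)/(2.628039) = 2.243926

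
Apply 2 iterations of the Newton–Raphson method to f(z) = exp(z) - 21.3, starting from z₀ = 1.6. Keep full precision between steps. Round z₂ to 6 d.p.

4.058945

Newton update: z ← z − f(z)/f'(z).
f'(z) = exp(z)
z_0 = 1.600000: f = -16.346968, f' = 4.953032 → z_1 = 1.600000 - (-16.346968)/(4.953032) = 4.900396
z_1 = 4.900396: f = 113.042947, f' = 134.342947 → z_2 = 4.900396 - (113.042947)/(134.342947) = 4.058945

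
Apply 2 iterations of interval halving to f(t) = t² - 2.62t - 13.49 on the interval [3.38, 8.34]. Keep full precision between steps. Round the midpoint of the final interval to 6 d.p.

5.240000

f(3.380000) = -10.921200, f(8.340000) = 34.214800 (opposite signs)
step 1: m = 5.860000, f(m) = 5.496400 > 0 → root in [3.380000, 5.860000]
step 2: m = 4.620000, f(m) = -4.250000 < 0 → root in [4.620000, 5.860000]
Midpoint of [4.620000, 5.860000] = 5.240000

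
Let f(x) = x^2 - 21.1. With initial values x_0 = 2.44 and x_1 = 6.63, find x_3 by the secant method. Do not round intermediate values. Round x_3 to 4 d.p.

f(x_0) = -15.146400, f(x_1) = 22.856900
x_2 = 6.630000 - (22.856900)·(6.630000 - 2.440000)/(22.856900 - (-15.146400)) = 4.109945; f(x_2) = -4.208353
x_3 = 4.109945 - (-4.208353)·(4.109945 - 6.630000)/(-4.208353 - (22.856900)) = 4.501786; f(x_3) = -0.833922

4.5018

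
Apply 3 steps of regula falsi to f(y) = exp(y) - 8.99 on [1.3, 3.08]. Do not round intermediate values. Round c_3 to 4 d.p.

2.1397

f(1.300000) = -5.320703, f(3.080000) = 12.768402
step 1: c = 1.823567, f(c) = -2.796090 < 0 → new bracket [1.823567, 3.080000]
step 2: c = 2.049279, f(c) = -1.227697 < 0 → new bracket [2.049279, 3.080000]
step 3: c = 2.139691, f(c) = -0.493189 < 0 → new bracket [2.139691, 3.080000]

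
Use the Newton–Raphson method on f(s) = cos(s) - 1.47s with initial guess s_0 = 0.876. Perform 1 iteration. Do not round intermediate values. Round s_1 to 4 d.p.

f'(s) = -sin(s) - 1.47
s_0 = 0.876000: f = -0.647491, f' = -2.238184 → s_1 = 0.876000 - (-0.647491)/(-2.238184) = 0.586707

0.5867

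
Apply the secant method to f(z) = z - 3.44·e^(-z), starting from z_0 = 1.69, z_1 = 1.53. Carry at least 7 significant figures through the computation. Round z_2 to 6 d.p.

f(z_0) = 1.055253, f(z_1) = 0.785117
z_2 = 1.530000 - (0.785117)·(1.530000 - 1.690000)/(0.785117 - (1.055253)) = 1.064979; f(z_2) = -0.120910

1.064979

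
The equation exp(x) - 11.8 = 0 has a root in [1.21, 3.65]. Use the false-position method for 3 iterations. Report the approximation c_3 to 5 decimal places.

False-position update: c = (a·f(b) − b·f(a))/(f(b) − f(a)); replace the endpoint whose sign matches f(c).
f(1.210000) = -8.446515, f(3.650000) = 26.674666
step 1: c = 1.796811, f(c) = -5.769614 < 0 → new bracket [1.796811, 3.650000]
step 2: c = 2.126366, f(c) = -3.415654 < 0 → new bracket [2.126366, 3.650000]
step 3: c = 2.299319, f(c) = -1.832606 < 0 → new bracket [2.299319, 3.650000]

2.29932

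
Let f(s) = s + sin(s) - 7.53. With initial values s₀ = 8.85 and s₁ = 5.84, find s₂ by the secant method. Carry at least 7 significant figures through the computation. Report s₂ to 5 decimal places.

7.44143

f(s_0) = 1.863648, f(s_1) = -2.118819
s_2 = 5.840000 - (-2.118819)·(5.840000 - 8.850000)/(-2.118819 - (1.863648)) = 7.441431; f(s_2) = 0.827532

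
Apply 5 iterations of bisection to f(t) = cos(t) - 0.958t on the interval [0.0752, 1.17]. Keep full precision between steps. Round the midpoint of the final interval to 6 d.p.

0.742344

f(0.075200) = 0.925132, f(1.170000) = -0.730708 (opposite signs)
step 1: m = 0.622600, f(m) = 0.215914 > 0 → root in [0.622600, 1.170000]
step 2: m = 0.896300, f(m) = -0.234151 < 0 → root in [0.622600, 0.896300]
step 3: m = 0.759450, f(m) = -0.002338 < 0 → root in [0.622600, 0.759450]
step 4: m = 0.691025, f(m) = 0.108591 > 0 → root in [0.691025, 0.759450]
step 5: m = 0.725237, f(m) = 0.053564 > 0 → root in [0.725237, 0.759450]
Midpoint of [0.725237, 0.759450] = 0.742344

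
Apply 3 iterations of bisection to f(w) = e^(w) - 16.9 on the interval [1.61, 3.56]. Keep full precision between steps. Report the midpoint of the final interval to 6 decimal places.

f(1.610000) = -11.897189, f(3.560000) = 18.263197 (opposite signs)
step 1: m = 2.585000, f(m) = -3.636711 < 0 → root in [2.585000, 3.560000]
step 2: m = 3.072500, f(m) = 4.695825 > 0 → root in [2.585000, 3.072500]
step 3: m = 2.828750, f(m) = 0.024292 > 0 → root in [2.585000, 2.828750]
Midpoint of [2.585000, 2.828750] = 2.706875

2.706875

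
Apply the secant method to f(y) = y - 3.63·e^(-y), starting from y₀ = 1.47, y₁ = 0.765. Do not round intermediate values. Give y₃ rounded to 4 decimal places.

Secant update: y_(k+1) = y_k − f(y_k)·(y_k − y_(k-1))/(f(y_k) − f(y_(k-1))).
f(y_0) = 0.635370, f(y_1) = -0.924162
y_2 = 0.765000 - (-0.924162)·(0.765000 - 1.470000)/(-0.924162 - (0.635370)) = 1.182775; f(y_2) = 0.070445
y_3 = 1.182775 - (0.070445)·(1.182775 - 0.765000)/(0.070445 - (-0.924162)) = 1.153186; f(y_3) = 0.007450

1.1532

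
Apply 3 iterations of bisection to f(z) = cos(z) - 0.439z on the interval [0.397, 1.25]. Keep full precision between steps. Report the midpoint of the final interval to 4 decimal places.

f(0.397000) = 0.747942, f(1.250000) = -0.233428 (opposite signs)
step 1: m = 0.823500, f(m) = 0.318142 > 0 → root in [0.823500, 1.250000]
step 2: m = 1.036750, f(m) = 0.053887 > 0 → root in [1.036750, 1.250000]
step 3: m = 1.143375, f(m) = -0.087416 < 0 → root in [1.036750, 1.143375]
Midpoint of [1.036750, 1.143375] = 1.090063

1.0901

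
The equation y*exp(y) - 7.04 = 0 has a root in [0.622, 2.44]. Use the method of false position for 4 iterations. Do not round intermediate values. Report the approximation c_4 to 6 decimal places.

False-position update: c = (a·f(b) − b·f(a))/(f(b) − f(a)); replace the endpoint whose sign matches f(c).
f(0.622000) = -5.881432, f(2.440000) = 20.954219
step 1: c = 1.020442, f(c) = -4.208866 < 0 → new bracket [1.020442, 2.440000]
step 2: c = 1.257882, f(c) = -2.614818 < 0 → new bracket [1.257882, 2.440000]
step 3: c = 1.389030, f(c) = -1.468663 < 0 → new bracket [1.389030, 2.440000]
step 4: c = 1.457867, f(c) = -0.775864 < 0 → new bracket [1.457867, 2.440000]

1.457867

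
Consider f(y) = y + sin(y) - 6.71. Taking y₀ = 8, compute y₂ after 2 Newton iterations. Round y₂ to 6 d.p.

f'(y) = 1 + cos(y)
y_0 = 8.000000: f = 2.279358, f' = 0.854500 → y_1 = 8.000000 - (2.279358)/(0.854500) = 5.332524
y_1 = 5.332524: f = -2.191276, f' = 1.581145 → y_2 = 5.332524 - (-2.191276)/(1.581145) = 6.718403

6.718403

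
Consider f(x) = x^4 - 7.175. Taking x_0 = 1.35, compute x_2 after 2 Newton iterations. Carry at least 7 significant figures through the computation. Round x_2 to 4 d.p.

1.6458

f'(x) = 4x^3
x_0 = 1.350000: f = -3.853494, f' = 9.841500 → x_1 = 1.350000 - (-3.853494)/(9.841500) = 1.741556
x_1 = 1.741556: f = 2.024184, f' = 21.128661 → x_2 = 1.741556 - (2.024184)/(21.128661) = 1.645753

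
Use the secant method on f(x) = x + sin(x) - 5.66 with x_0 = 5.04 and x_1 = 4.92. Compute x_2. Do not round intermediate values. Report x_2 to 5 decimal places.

6.27930

f(x_0) = -1.566814, f(x_1) = -1.718526
x_2 = 4.920000 - (-1.718526)·(4.920000 - 5.040000)/(-1.718526 - (-1.566814)) = 6.279304; f(x_2) = 0.615422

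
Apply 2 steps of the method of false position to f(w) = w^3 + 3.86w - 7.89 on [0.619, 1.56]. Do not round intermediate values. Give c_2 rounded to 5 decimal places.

1.36804

False-position update: c = (a·f(b) − b·f(a))/(f(b) − f(a)); replace the endpoint whose sign matches f(c).
f(0.619000) = -5.263483, f(1.560000) = 1.928016
step 1: c = 1.307721, f(c) = -0.605817 < 0 → new bracket [1.307721, 1.560000]
step 2: c = 1.368039, f(c) = -0.049044 < 0 → new bracket [1.368039, 1.560000]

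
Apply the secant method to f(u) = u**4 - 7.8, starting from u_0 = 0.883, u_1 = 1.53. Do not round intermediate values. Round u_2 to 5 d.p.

Secant update: u_(k+1) = u_k − f(u_k)·(u_k − u_(k-1))/(f(u_k) − f(u_(k-1))).
f(u_0) = -7.192085, f(u_1) = -2.320187
u_2 = 1.530000 - (-2.320187)·(1.530000 - 0.883000)/(-2.320187 - (-7.192085)) = 1.838127; f(u_2) = 3.615676

1.83813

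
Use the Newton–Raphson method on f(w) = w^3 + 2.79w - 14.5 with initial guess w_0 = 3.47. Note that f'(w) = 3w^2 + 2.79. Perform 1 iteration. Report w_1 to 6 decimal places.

w_0 = 3.470000: f = 36.963223, f' = 38.912700 → w_1 = 3.470000 - (36.963223)/(38.912700) = 2.520099

2.520099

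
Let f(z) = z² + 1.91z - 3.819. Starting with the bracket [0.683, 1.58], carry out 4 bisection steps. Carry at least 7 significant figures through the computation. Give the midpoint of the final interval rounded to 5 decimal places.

1.21559

f(0.683000) = -2.047981, f(1.580000) = 1.695200 (opposite signs)
step 1: m = 1.131500, f(m) = -0.377543 < 0 → root in [1.131500, 1.580000]
step 2: m = 1.355750, f(m) = 0.608541 > 0 → root in [1.131500, 1.355750]
step 3: m = 1.243625, f(m) = 0.102927 > 0 → root in [1.131500, 1.243625]
step 4: m = 1.187562, f(m) = -0.140451 < 0 → root in [1.187562, 1.243625]
Midpoint of [1.187562, 1.243625] = 1.215594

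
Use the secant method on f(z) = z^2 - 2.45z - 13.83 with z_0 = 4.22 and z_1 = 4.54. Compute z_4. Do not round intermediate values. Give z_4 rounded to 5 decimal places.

5.14035

f(z_0) = -6.360600, f(z_1) = -4.341400
z_2 = 4.540000 - (-4.341400)·(4.540000 - 4.220000)/(-4.341400 - (-6.360600)) = 5.228019; f(z_2) = 0.693536
z_3 = 5.228019 - (0.693536)·(5.228019 - 4.540000)/(0.693536 - (-4.341400)) = 5.133248; f(z_3) = -0.056223
z_4 = 5.133248 - (-0.056223)·(5.133248 - 5.228019)/(-0.056223 - (0.693536)) = 5.140355; f(z_4) = -0.000623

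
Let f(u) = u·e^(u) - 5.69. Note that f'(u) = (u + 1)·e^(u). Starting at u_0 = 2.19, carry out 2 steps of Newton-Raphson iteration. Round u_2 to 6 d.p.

u_0 = 2.190000: f = 13.878117, f' = 28.503330 → u_1 = 2.190000 - (13.878117)/(28.503330) = 1.703105
u_1 = 1.703105: f = 3.661705, f' = 14.842678 → u_2 = 1.703105 - (3.661705)/(14.842678) = 1.456404

1.456404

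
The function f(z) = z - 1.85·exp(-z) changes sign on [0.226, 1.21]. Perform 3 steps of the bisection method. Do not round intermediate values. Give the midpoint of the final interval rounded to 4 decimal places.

f(0.226000) = -1.249778, f(1.210000) = 0.658335 (opposite signs)
step 1: m = 0.718000, f(m) = -0.184294 < 0 → root in [0.718000, 1.210000]
step 2: m = 0.964000, f(m) = 0.258476 > 0 → root in [0.718000, 0.964000]
step 3: m = 0.841000, f(m) = 0.043134 > 0 → root in [0.718000, 0.841000]
Midpoint of [0.718000, 0.841000] = 0.779500

0.7795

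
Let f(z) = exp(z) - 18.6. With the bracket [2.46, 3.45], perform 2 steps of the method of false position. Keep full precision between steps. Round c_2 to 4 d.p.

f(2.460000) = -6.895188, f(3.450000) = 12.900392
step 1: c = 2.804836, f(c) = -2.075628 < 0 → new bracket [2.804836, 3.450000]
step 2: c = 2.894254, f(c) = -0.529984 < 0 → new bracket [2.894254, 3.450000]

2.8943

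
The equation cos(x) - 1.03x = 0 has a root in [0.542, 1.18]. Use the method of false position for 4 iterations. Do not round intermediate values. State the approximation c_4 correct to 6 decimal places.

0.726025

f(0.542000) = 0.298419, f(1.180000) = -0.834475
step 1: c = 0.710057, f(c) = 0.026965 > 0 → new bracket [0.710057, 1.180000]
step 2: c = 0.724768, f(c) = 0.002143 > 0 → new bracket [0.724768, 1.180000]
step 3: c = 0.725934, f(c) = 0.000168 > 0 → new bracket [0.725934, 1.180000]
step 4: c = 0.726025, f(c) = 0.000013 > 0 → new bracket [0.726025, 1.180000]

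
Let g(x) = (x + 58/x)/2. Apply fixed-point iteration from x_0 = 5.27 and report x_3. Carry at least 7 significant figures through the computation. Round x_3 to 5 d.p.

x_1 = g(5.270000) = 8.137846
x_2 = g(8.137846) = 7.632520
x_3 = g(7.632520) = 7.615791

7.61579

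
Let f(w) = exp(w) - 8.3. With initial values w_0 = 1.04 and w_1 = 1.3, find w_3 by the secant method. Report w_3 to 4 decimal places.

f(w_0) = -5.470783, f(w_1) = -4.630703
w_2 = 1.300000 - (-4.630703)·(1.300000 - 1.040000)/(-4.630703 - (-5.470783)) = 2.733177; f(w_2) = 7.081678
w_3 = 2.733177 - (7.081678)·(2.733177 - 1.300000)/(7.081678 - (-4.630703)) = 1.866633; f(w_3) = -1.833515

1.8666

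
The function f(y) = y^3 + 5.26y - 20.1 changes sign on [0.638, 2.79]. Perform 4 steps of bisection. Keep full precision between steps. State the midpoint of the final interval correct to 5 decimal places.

f(0.638000) = -16.484426, f(2.790000) = 16.293039 (opposite signs)
step 1: m = 1.714000, f(m) = -6.048978 < 0 → root in [1.714000, 2.790000]
step 2: m = 2.252000, f(m) = 3.166547 > 0 → root in [1.714000, 2.252000]
step 3: m = 1.983000, f(m) = -1.871691 < 0 → root in [1.983000, 2.252000]
step 4: m = 2.117500, f(m) = 0.532510 > 0 → root in [1.983000, 2.117500]
Midpoint of [1.983000, 2.117500] = 2.050250

2.05025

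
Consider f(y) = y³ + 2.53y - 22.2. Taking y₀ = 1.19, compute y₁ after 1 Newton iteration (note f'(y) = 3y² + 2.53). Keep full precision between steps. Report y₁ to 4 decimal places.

3.7724

y_0 = 1.190000: f = -17.504141, f' = 6.778300 → y_1 = 1.190000 - (-17.504141)/(6.778300) = 3.772379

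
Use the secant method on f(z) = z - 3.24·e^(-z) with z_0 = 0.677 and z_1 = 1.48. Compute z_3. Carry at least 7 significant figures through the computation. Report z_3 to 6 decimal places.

f(z_0) = -0.969371, f(z_1) = 0.742454
z_2 = 1.480000 - (0.742454)·(1.480000 - 0.677000)/(0.742454 - (-0.969371)) = 1.131722; f(z_2) = 0.086895
z_3 = 1.131722 - (0.086895)·(1.131722 - 1.480000)/(0.086895 - (0.742454)) = 1.085557; f(z_3) = -0.008634

1.085557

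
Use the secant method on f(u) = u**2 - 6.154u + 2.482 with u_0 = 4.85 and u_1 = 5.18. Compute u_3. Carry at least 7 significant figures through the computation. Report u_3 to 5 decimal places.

5.70664

Secant update: u_(k+1) = u_k − f(u_k)·(u_k − u_(k-1))/(f(u_k) − f(u_(k-1))).
f(u_0) = -3.842400, f(u_1) = -2.563320
u_2 = 5.180000 - (-2.563320)·(5.180000 - 4.850000)/(-2.563320 - (-3.842400)) = 5.841331; f(u_2) = 0.655598
u_3 = 5.841331 - (0.655598)·(5.841331 - 5.180000)/(0.655598 - (-2.563320)) = 5.706638; f(u_3) = -0.070935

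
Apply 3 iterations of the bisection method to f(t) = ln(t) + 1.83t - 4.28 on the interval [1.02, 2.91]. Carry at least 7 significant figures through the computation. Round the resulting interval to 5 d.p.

[1.96500, 2.20125]

f(1.020000) = -2.393597, f(2.910000) = 2.113453 (opposite signs)
step 1: m = 1.965000, f(m) = -0.008558 < 0 → root in [1.965000, 2.910000]
step 2: m = 2.437500, f(m) = 1.071598 > 0 → root in [1.965000, 2.437500]
step 3: m = 2.201250, f(m) = 0.537313 > 0 → root in [1.965000, 2.201250]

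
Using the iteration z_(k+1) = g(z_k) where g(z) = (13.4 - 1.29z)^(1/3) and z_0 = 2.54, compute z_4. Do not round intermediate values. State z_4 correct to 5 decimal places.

2.19457

z_1 = g(2.540000) = 2.163260
z_2 = g(2.163260) = 2.197338
z_3 = g(2.197338) = 2.194299
z_4 = g(2.194299) = 2.194570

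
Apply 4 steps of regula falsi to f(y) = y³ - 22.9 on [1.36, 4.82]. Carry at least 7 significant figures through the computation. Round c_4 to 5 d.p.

False-position update: c = (a·f(b) − b·f(a))/(f(b) − f(a)); replace the endpoint whose sign matches f(c).
f(1.360000) = -20.384544, f(4.820000) = 89.080168
step 1: c = 2.004322, f(c) = -14.848024 < 0 → new bracket [2.004322, 4.820000]
step 2: c = 2.406593, f(c) = -8.961767 < 0 → new bracket [2.406593, 4.820000]
step 3: c = 2.627196, f(c) = -4.766674 < 0 → new bracket [2.627196, 4.820000]
step 4: c = 2.738573, f(c) = -2.361297 < 0 → new bracket [2.738573, 4.820000]

2.73857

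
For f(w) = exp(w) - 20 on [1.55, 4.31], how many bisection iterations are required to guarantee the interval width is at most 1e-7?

25

Initial width b − a = 4.31 − 1.55 = 2.760000.
After n steps the width is (b−a)/2^n; need (b−a)/2^n ≤ 1e-7.
So n ≥ log₂(2.760000/1e-7) = log₂(27600000.0000) ≈ 24.7182.
Hence n = 25.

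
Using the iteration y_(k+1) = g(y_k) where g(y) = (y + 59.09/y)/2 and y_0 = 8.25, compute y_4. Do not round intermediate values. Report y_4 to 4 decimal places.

y_1 = g(8.250000) = 7.706212
y_2 = g(7.706212) = 7.687026
y_3 = g(7.687026) = 7.687002
y_4 = g(7.687002) = 7.687002

7.6870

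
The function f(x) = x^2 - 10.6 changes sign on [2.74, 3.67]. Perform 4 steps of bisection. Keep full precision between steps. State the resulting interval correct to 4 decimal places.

[3.2050, 3.2631]

f(2.740000) = -3.092400, f(3.670000) = 2.868900 (opposite signs)
step 1: m = 3.205000, f(m) = -0.327975 < 0 → root in [3.205000, 3.670000]
step 2: m = 3.437500, f(m) = 1.216406 > 0 → root in [3.205000, 3.437500]
step 3: m = 3.321250, f(m) = 0.430702 > 0 → root in [3.205000, 3.321250]
step 4: m = 3.263125, f(m) = 0.047985 > 0 → root in [3.205000, 3.263125]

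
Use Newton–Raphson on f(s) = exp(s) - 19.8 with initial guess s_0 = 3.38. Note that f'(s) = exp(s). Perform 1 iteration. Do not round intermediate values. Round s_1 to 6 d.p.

3.054140

s_0 = 3.380000: f = 9.570771, f' = 29.370771 → s_1 = 3.380000 - (9.570771)/(29.370771) = 3.054140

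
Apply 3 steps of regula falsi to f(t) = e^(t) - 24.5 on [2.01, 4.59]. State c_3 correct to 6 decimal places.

2.972230

f(2.010000) = -17.036683, f(4.590000) = 73.994430
step 1: c = 2.492853, f(c) = -12.404265 < 0 → new bracket [2.492853, 4.590000]
step 2: c = 2.793940, f(c) = -8.154699 < 0 → new bracket [2.793940, 4.590000]
step 3: c = 2.972230, f(c) = -4.964566 < 0 → new bracket [2.972230, 4.590000]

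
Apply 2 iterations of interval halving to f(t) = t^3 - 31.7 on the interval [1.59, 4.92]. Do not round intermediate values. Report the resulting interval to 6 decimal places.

[2.422500, 3.255000]

f(1.590000) = -27.680321, f(4.920000) = 87.395488 (opposite signs)
step 1: m = 3.255000, f(m) = 2.786806 > 0 → root in [1.590000, 3.255000]
step 2: m = 2.422500, f(m) = -17.483544 < 0 → root in [2.422500, 3.255000]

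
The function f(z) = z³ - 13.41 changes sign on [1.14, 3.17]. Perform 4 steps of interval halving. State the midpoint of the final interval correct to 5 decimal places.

f(1.140000) = -11.928456, f(3.170000) = 18.445013 (opposite signs)
step 1: m = 2.155000, f(m) = -3.402126 < 0 → root in [2.155000, 3.170000]
step 2: m = 2.662500, f(m) = 5.464213 > 0 → root in [2.155000, 2.662500]
step 3: m = 2.408750, f(m) = 0.565752 > 0 → root in [2.155000, 2.408750]
step 4: m = 2.281875, f(m) = -1.528383 < 0 → root in [2.281875, 2.408750]
Midpoint of [2.281875, 2.408750] = 2.345312

2.34531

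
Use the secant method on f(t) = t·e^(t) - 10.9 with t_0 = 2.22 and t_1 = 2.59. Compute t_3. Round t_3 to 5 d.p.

f(t_0) = 9.540275, f(t_1) = 23.624108
t_2 = 2.590000 - (23.624108)·(2.590000 - 2.220000)/(23.624108 - (9.540275)) = 1.969365; f(t_2) = 3.212715
t_3 = 1.969365 - (3.212715)·(1.969365 - 2.590000)/(3.212715 - (23.624108)) = 1.871678; f(t_3) = 1.264401

1.87168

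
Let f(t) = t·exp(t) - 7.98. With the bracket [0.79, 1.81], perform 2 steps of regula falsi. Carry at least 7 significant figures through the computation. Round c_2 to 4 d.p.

1.5860

f(0.790000) = -6.239317, f(1.810000) = 3.079910
step 1: c = 1.472900, f(c) = -1.555403 < 0 → new bracket [1.472900, 1.810000]
step 2: c = 1.586016, f(c) = -0.233501 < 0 → new bracket [1.586016, 1.810000]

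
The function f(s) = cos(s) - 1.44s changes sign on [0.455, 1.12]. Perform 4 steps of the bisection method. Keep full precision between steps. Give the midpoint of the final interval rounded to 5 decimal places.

f(0.455000) = 0.243061, f(1.120000) = -1.177118 (opposite signs)
step 1: m = 0.787500, f(m) = -0.428381 < 0 → root in [0.455000, 0.787500]
step 2: m = 0.621250, f(m) = -0.081448 < 0 → root in [0.455000, 0.621250]
step 3: m = 0.538125, f(m) = 0.083771 > 0 → root in [0.538125, 0.621250]
step 4: m = 0.579688, f(m) = 0.001884 > 0 → root in [0.579688, 0.621250]
Midpoint of [0.579688, 0.621250] = 0.600469

0.60047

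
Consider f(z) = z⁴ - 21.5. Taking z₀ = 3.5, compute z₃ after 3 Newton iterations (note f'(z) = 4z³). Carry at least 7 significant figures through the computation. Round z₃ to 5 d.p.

Newton update: z ← z − f(z)/f'(z).
z_0 = 3.500000: f = 128.562500, f' = 171.500000 → z_1 = 3.500000 - (128.562500)/(171.500000) = 2.750364
z_1 = 2.750364: f = 35.721728, f' = 83.220577 → z_2 = 2.750364 - (35.721728)/(83.220577) = 2.321123
z_2 = 2.321123: f = 7.526357, f' = 50.021233 → z_3 = 2.321123 - (7.526357)/(50.021233) = 2.170660

2.17066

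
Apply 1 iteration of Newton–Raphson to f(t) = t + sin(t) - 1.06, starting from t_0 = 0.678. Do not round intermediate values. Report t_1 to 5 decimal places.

0.54014

Newton update: t ← t − f(t)/f'(t).
f'(t) = 1 + cos(t)
t_0 = 0.678000: f = 0.245237, f' = 1.778829 → t_1 = 0.678000 - (0.245237)/(1.778829) = 0.540136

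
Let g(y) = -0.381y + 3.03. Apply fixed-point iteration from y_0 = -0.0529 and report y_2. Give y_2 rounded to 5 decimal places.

y_1 = g(-0.052900) = 3.050155
y_2 = g(3.050155) = 1.867891

1.86789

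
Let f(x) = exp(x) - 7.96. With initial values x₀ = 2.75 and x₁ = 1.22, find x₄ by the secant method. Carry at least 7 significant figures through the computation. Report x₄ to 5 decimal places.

f(x_0) = 7.682632, f(x_1) = -4.572812
x_2 = 1.220000 - (-4.572812)·(1.220000 - 2.750000)/(-4.572812 - (7.682632)) = 1.790881; f(x_2) = -1.965267
x_3 = 1.790881 - (-1.965267)·(1.790881 - 1.220000)/(-1.965267 - (-4.572812)) = 2.221146; f(x_3) = 1.257886
x_4 = 2.221146 - (1.257886)·(2.221146 - 1.790881)/(1.257886 - (-1.965267)) = 2.053228; f(x_4) = -0.166982

2.05323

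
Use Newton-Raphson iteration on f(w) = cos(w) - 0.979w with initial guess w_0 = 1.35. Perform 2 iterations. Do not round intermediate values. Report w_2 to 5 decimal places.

0.74875

Newton update: w ← w − f(w)/f'(w).
f'(w) = -sin(w) - 0.979
w_0 = 1.350000: f = -1.102643, f' = -1.954723 → w_1 = 1.350000 - (-1.102643)/(-1.954723) = 0.785908
w_1 = 0.785908: f = -0.062658, f' = -1.686467 → w_2 = 0.785908 - (-0.062658)/(-1.686467) = 0.748755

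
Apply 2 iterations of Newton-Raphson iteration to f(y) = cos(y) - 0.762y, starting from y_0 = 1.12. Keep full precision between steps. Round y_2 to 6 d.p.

f'(y) = -sin(y) - 0.762
y_0 = 1.120000: f = -0.417758, f' = -1.662100 → y_1 = 1.120000 - (-0.417758)/(-1.662100) = 0.868657
y_1 = 0.868657: f = -0.016064, f' = -1.525462 → y_2 = 0.868657 - (-0.016064)/(-1.525462) = 0.858126

0.858126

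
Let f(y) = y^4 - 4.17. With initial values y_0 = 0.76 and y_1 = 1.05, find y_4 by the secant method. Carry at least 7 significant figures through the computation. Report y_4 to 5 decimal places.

f(y_0) = -3.836378, f(y_1) = -2.954494
y_2 = 1.050000 - (-2.954494)·(1.050000 - 0.760000)/(-2.954494 - (-3.836378)) = 2.021559; f(y_2) = 12.531137
y_3 = 2.021559 - (12.531137)·(2.021559 - 1.050000)/(12.531137 - (-2.954494)) = 1.235363; f(y_3) = -1.840951
y_4 = 1.235363 - (-1.840951)·(1.235363 - 2.021559)/(-1.840951 - (12.531137)) = 1.336069; f(y_4) = -0.983491

1.33607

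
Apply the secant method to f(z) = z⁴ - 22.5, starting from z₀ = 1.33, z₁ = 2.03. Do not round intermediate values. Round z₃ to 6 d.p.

2.164560

f(z_0) = -19.370993, f(z_1) = -5.518183
z_2 = 2.030000 - (-5.518183)·(2.030000 - 1.330000)/(-5.518183 - (-19.370993)) = 2.308841; f(z_2) = 5.916850
z_3 = 2.308841 - (5.916850)·(2.308841 - 2.030000)/(5.916850 - (-5.518183)) = 2.164560; f(z_3) = -0.547789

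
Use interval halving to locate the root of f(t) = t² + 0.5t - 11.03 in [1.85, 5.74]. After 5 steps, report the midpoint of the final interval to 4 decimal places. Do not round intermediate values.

3.1264

f(1.850000) = -6.682500, f(5.740000) = 24.787600 (opposite signs)
step 1: m = 3.795000, f(m) = 5.269525 > 0 → root in [1.850000, 3.795000]
step 2: m = 2.822500, f(m) = -1.652244 < 0 → root in [2.822500, 3.795000]
step 3: m = 3.308750, f(m) = 1.572202 > 0 → root in [2.822500, 3.308750]
step 4: m = 3.065625, f(m) = -0.099131 < 0 → root in [3.065625, 3.308750]
step 5: m = 3.187187, f(m) = 0.721758 > 0 → root in [3.065625, 3.187187]
Midpoint of [3.065625, 3.187187] = 3.126406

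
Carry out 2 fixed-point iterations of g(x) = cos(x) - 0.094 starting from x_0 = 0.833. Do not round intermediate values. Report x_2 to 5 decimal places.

x_1 = g(0.833000) = 0.578659
x_2 = g(0.578659) = 0.743197

0.74320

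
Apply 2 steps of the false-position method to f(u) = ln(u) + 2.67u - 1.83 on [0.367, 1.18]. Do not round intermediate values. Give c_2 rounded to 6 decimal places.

f(0.367000) = -1.852503, f(1.180000) = 1.486114
step 1: c = 0.818110, f(c) = 0.153597 > 0 → new bracket [0.367000, 0.818110]
step 2: c = 0.783571, f(c) = 0.018242 > 0 → new bracket [0.367000, 0.783571]

0.783571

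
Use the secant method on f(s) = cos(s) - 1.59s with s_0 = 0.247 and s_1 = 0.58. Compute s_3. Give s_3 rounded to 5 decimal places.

Secant update: s_(k+1) = s_k − f(s_k)·(s_k − s_(k-1))/(f(s_k) − f(s_(k-1))).
f(s_0) = 0.576920, f(s_1) = -0.085737
s_2 = 0.580000 - (-0.085737)·(0.580000 - 0.247000)/(-0.085737 - (0.576920)) = 0.536915; f(s_2) = 0.005596
s_3 = 0.536915 - (0.005596)·(0.536915 - 0.580000)/(0.005596 - (-0.085737)) = 0.539555; f(s_3) = 0.000045

0.53955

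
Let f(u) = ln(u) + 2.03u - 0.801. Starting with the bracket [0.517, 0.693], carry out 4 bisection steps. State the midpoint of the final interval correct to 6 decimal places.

0.621500

f(0.517000) = -0.411202, f(0.693000) = 0.239065 (opposite signs)
step 1: m = 0.605000, f(m) = -0.075377 < 0 → root in [0.605000, 0.693000]
step 2: m = 0.649000, f(m) = 0.084147 > 0 → root in [0.605000, 0.649000]
step 3: m = 0.627000, f(m) = 0.005001 > 0 → root in [0.605000, 0.627000]
step 4: m = 0.616000, f(m) = -0.035028 < 0 → root in [0.616000, 0.627000]
Midpoint of [0.616000, 0.627000] = 0.621500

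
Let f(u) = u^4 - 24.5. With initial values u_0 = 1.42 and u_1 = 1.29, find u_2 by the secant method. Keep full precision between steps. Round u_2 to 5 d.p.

f(u_0) = -20.434131, f(u_1) = -21.730771
u_2 = 1.290000 - (-21.730771)·(1.290000 - 1.420000)/(-21.730771 - (-20.434131)) = 3.468708; f(u_2) = 120.267463

3.46871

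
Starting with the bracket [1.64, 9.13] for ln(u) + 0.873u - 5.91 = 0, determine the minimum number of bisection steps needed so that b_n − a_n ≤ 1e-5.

Initial width b − a = 9.13 − 1.64 = 7.490000.
After n steps the width is (b−a)/2^n; need (b−a)/2^n ≤ 1e-5.
So n ≥ log₂(7.490000/1e-5) = log₂(749000.0000) ≈ 19.5146.
Hence n = 20.

20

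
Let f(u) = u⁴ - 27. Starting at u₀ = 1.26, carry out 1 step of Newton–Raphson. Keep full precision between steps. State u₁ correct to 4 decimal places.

f'(u) = 4u³
u_0 = 1.260000: f = -24.479526, f' = 8.001504 → u_1 = 1.260000 - (-24.479526)/(8.001504) = 4.319366

4.3194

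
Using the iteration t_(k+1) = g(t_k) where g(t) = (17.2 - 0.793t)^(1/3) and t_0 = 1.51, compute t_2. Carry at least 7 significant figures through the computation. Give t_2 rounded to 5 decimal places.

t_1 = g(1.510000) = 2.519977
t_2 = g(2.519977) = 2.477215

2.47721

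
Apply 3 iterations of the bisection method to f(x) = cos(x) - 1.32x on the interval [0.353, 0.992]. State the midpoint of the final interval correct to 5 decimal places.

0.63256

f(0.353000) = 0.472380, f(0.992000) = -0.762423 (opposite signs)
step 1: m = 0.672500, f(m) = -0.105433 < 0 → root in [0.353000, 0.672500]
step 2: m = 0.512750, f(m) = 0.194569 > 0 → root in [0.512750, 0.672500]
step 3: m = 0.592625, f(m) = 0.047212 > 0 → root in [0.592625, 0.672500]
Midpoint of [0.592625, 0.672500] = 0.632562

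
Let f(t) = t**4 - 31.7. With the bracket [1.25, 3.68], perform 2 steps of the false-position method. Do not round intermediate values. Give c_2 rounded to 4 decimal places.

f(1.250000) = -29.258594, f(3.680000) = 151.696598
step 1: c = 1.642906, f(c) = -24.414642 < 0 → new bracket [1.642906, 3.680000]
step 2: c = 1.925312, f(c) = -17.959430 < 0 → new bracket [1.925312, 3.680000]

1.9253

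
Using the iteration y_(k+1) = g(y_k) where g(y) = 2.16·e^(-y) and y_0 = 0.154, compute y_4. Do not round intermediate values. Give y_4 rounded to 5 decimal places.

y_1 = g(0.154000) = 1.851708
y_2 = g(1.851708) = 0.339053
y_3 = g(0.339053) = 1.538881
y_4 = g(1.538881) = 0.463582

0.46358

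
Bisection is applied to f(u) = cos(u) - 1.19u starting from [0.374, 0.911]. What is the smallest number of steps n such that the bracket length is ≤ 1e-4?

13

Initial width b − a = 0.911 − 0.374 = 0.537000.
After n steps the width is (b−a)/2^n; need (b−a)/2^n ≤ 1e-4.
So n ≥ log₂(0.537000/1e-4) = log₂(5370.0000) ≈ 12.3907.
Hence n = 13.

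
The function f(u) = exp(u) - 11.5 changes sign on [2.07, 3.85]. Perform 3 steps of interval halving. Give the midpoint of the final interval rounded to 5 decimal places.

2.40375

f(2.070000) = -3.575177, f(3.850000) = 35.493063 (opposite signs)
step 1: m = 2.960000, f(m) = 7.797972 > 0 → root in [2.070000, 2.960000]
step 2: m = 2.515000, f(m) = 0.866609 > 0 → root in [2.070000, 2.515000]
step 3: m = 2.292500, f(m) = -1.600344 < 0 → root in [2.292500, 2.515000]
Midpoint of [2.292500, 2.515000] = 2.403750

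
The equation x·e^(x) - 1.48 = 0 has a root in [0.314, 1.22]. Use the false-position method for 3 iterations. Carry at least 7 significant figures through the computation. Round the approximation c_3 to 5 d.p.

0.70276

f(0.314000) = -1.050169, f(1.220000) = 2.652369
step 1: c = 0.570973, f(c) = -0.469384 < 0 → new bracket [0.570973, 1.220000]
step 2: c = 0.668560, f(c) = -0.175354 < 0 → new bracket [0.668560, 1.220000]
step 3: c = 0.702756, f(c) = -0.060916 < 0 → new bracket [0.702756, 1.220000]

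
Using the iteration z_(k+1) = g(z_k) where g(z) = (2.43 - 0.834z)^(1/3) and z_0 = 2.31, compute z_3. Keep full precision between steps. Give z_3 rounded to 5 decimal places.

1.12447

z_1 = g(2.310000) = 0.795527
z_2 = g(0.795527) = 1.208854
z_3 = g(1.208854) = 1.124470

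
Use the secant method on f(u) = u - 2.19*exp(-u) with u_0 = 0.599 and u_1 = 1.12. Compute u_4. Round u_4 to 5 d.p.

0.89492

f(u_0) = -0.604100, f(u_1) = 0.405447
u_2 = 1.120000 - (0.405447)·(1.120000 - 0.599000)/(0.405447 - (-0.604100)) = 0.910760; f(u_2) = 0.029901
u_3 = 0.910760 - (0.029901)·(0.910760 - 1.120000)/(0.029901 - (0.405447)) = 0.894100; f(u_3) = -0.001557
u_4 = 0.894100 - (-0.001557)·(0.894100 - 0.910760)/(-0.001557 - (0.029901)) = 0.894924; f(u_4) = 0.000006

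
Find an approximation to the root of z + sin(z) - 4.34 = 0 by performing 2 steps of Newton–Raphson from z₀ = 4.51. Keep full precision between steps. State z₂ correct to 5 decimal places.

5.23664

Newton update: z ← z − f(z)/f'(z).
f'(z) = 1 + cos(z)
z_0 = 4.510000: f = -0.809589, f' = 0.798990 → z_1 = 4.510000 - (-0.809589)/(0.798990) = 5.523266
z_1 = 5.523266: f = 0.494403, f' = 1.724892 → z_2 = 5.523266 - (0.494403)/(1.724892) = 5.236638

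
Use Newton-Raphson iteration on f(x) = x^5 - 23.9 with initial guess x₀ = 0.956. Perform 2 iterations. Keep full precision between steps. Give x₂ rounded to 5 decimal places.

5.19265

f'(x) = 5x⁴
x_0 = 0.956000: f = -23.101473, f' = 4.176395 → x_1 = 0.956000 - (-23.101473)/(4.176395) = 6.487439
x_1 = 6.487439: f = 11467.325207, f' = 8856.519297 → x_2 = 6.487439 - (11467.325207)/(8856.519297) = 5.192650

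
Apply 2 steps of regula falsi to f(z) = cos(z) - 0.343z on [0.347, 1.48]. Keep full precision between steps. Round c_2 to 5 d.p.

False-position update: c = (a·f(b) − b·f(a))/(f(b) − f(a)); replace the endpoint whose sign matches f(c).
f(0.347000) = 0.821376, f(1.480000) = -0.416968
step 1: c = 1.098503, f(c) = 0.078144 > 0 → new bracket [1.098503, 1.480000]
step 2: c = 1.158714, f(c) = 0.003079 > 0 → new bracket [1.158714, 1.480000]

1.15871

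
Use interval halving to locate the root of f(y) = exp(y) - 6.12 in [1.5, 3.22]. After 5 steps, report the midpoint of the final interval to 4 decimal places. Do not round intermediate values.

1.7956

f(1.500000) = -1.638311, f(3.220000) = 18.908120 (opposite signs)
step 1: m = 2.360000, f(m) = 4.470951 > 0 → root in [1.500000, 2.360000]
step 2: m = 1.930000, f(m) = 0.769510 > 0 → root in [1.500000, 1.930000]
step 3: m = 1.715000, f(m) = -0.563324 < 0 → root in [1.715000, 1.930000]
step 4: m = 1.822500, f(m) = 0.067307 > 0 → root in [1.715000, 1.822500]
step 5: m = 1.768750, f(m) = -0.256481 < 0 → root in [1.768750, 1.822500]
Midpoint of [1.768750, 1.822500] = 1.795625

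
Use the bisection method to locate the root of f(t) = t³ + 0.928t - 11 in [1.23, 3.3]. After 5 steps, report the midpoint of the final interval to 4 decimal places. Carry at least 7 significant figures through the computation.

2.1033

f(1.230000) = -7.997693, f(3.300000) = 27.999400 (opposite signs)
step 1: m = 2.265000, f(m) = 2.721880 > 0 → root in [1.230000, 2.265000]
step 2: m = 1.747500, f(m) = -4.041881 < 0 → root in [1.747500, 2.265000]
step 3: m = 2.006250, f(m) = -1.062965 < 0 → root in [2.006250, 2.265000]
step 4: m = 2.135625, f(m) = 0.722220 > 0 → root in [2.006250, 2.135625]
step 5: m = 2.070937, f(m) = -0.196370 < 0 → root in [2.070937, 2.135625]
Midpoint of [2.070937, 2.135625] = 2.103281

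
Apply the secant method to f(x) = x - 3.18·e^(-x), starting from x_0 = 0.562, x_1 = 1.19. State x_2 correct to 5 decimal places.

1.09513

Secant update: x_(k+1) = x_k − f(x_k)·(x_k − x_(k-1))/(f(x_k) − f(x_(k-1))).
f(x_0) = -1.250816, f(x_1) = 0.222576
x_2 = 1.190000 - (0.222576)·(1.190000 - 0.562000)/(0.222576 - (-1.250816)) = 1.095132; f(x_2) = 0.031436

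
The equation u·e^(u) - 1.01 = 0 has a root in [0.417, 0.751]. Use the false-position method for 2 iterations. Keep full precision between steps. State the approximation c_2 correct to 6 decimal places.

0.567641

False-position update: c = (a·f(b) − b·f(a))/(f(b) − f(a)); replace the endpoint whose sign matches f(c).
f(0.417000) = -0.377243, f(0.751000) = 0.581458
step 1: c = 0.548427, f(c) = -0.060931 < 0 → new bracket [0.548427, 0.751000]
step 2: c = 0.567641, f(c) = -0.008623 < 0 → new bracket [0.567641, 0.751000]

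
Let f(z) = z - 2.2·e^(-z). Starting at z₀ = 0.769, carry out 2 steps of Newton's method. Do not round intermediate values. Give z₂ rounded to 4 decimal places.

f'(z) = 1 + 2.2·e^(-z)
z_0 = 0.769000: f = -0.250648, f' = 2.019648 → z_1 = 0.769000 - (-0.250648)/(2.019648) = 0.893105
z_1 = 0.893105: f = -0.007537, f' = 1.900642 → z_2 = 0.893105 - (-0.007537)/(1.900642) = 0.897070

0.8971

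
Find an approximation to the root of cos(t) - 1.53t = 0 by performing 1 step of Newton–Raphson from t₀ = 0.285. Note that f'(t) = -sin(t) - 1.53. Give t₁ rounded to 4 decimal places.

0.5741

Newton update: t ← t − f(t)/f'(t).
t_0 = 0.285000: f = 0.523612, f' = -1.811157 → t_1 = 0.285000 - (0.523612)/(-1.811157) = 0.574103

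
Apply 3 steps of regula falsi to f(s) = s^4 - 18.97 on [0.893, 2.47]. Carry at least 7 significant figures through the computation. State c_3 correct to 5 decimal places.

False-position update: c = (a·f(b) − b·f(a))/(f(b) − f(a)); replace the endpoint whose sign matches f(c).
f(0.893000) = -18.334075, f(2.470000) = 18.250981
step 1: c = 1.683291, f(c) = -10.941458 < 0 → new bracket [1.683291, 2.470000]
step 2: c = 1.978153, f(c) = -3.657732 < 0 → new bracket [1.978153, 2.470000]
step 3: c = 2.060268, f(c) = -0.952469 < 0 → new bracket [2.060268, 2.470000]

2.06027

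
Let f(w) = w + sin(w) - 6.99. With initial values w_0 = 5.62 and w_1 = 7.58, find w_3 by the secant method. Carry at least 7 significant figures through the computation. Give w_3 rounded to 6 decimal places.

f(w_0) = -1.985630, f(w_1) = 1.552701
w_2 = 7.580000 - (1.552701)·(7.580000 - 5.620000)/(1.552701 - (-1.985630)) = 6.719907; f(w_2) = 0.152878
w_3 = 6.719907 - (0.152878)·(6.719907 - 7.580000)/(0.152878 - (1.552701)) = 6.625974; f(w_3) = -0.027911

6.625974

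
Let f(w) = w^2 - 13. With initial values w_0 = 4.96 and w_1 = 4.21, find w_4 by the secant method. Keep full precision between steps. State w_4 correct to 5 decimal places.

f(w_0) = 11.601600, f(w_1) = 4.724100
w_2 = 4.210000 - (4.724100)·(4.210000 - 4.960000)/(4.724100 - (11.601600)) = 3.694831; f(w_2) = 0.651776
w_3 = 3.694831 - (0.651776)·(3.694831 - 4.210000)/(0.651776 - (4.724100)) = 3.612378; f(w_3) = 0.049276
w_4 = 3.612378 - (0.049276)·(3.612378 - 3.694831)/(0.049276 - (0.651776)) = 3.605635; f(w_4) = 0.000601

3.60563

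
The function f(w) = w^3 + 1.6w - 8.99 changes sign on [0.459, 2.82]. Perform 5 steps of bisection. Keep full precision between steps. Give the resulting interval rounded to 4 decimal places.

[1.7871, 1.8608]

f(0.459000) = -8.158897, f(2.820000) = 17.947768 (opposite signs)
step 1: m = 1.639500, f(m) = -1.959889 < 0 → root in [1.639500, 2.820000]
step 2: m = 2.229750, f(m) = 5.663438 > 0 → root in [1.639500, 2.229750]
step 3: m = 1.934625, f(m) = 1.346264 > 0 → root in [1.639500, 1.934625]
step 4: m = 1.787062, f(m) = -0.423551 < 0 → root in [1.787062, 1.934625]
step 5: m = 1.860844, f(m) = 0.430967 > 0 → root in [1.787062, 1.860844]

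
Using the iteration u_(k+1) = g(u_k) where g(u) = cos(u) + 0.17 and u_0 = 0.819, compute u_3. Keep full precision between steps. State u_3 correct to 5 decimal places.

0.84653

u_1 = g(0.819000) = 0.852952
u_2 = g(0.852952) = 0.827762
u_3 = g(0.827762) = 0.846525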